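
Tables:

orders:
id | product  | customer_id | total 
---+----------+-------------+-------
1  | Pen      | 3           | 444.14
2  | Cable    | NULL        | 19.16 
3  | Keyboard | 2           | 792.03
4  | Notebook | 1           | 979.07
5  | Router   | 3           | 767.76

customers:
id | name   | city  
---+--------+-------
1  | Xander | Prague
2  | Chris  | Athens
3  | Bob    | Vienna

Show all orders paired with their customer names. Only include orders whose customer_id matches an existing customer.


INNER JOIN keeps only orders rows whose customer_id matches an id in customers. Walk through each order:
  - order 1 (Pen): customer_id=3 -> matches Bob
  - order 2 (Cable): customer_id=NULL, no match -> dropped
  - order 3 (Keyboard): customer_id=2 -> matches Chris
  - order 4 (Notebook): customer_id=1 -> matches Xander
  - order 5 (Router): customer_id=3 -> matches Bob
So 1 of 5 rows is dropped.

SQL:
SELECT a.product, b.name AS customer
FROM orders a
INNER JOIN customers b ON a.customer_id = b.id

Result:
product  | customer
---------+---------
Pen      | Bob     
Keyboard | Chris   
Notebook | Xander  
Router   | Bob     


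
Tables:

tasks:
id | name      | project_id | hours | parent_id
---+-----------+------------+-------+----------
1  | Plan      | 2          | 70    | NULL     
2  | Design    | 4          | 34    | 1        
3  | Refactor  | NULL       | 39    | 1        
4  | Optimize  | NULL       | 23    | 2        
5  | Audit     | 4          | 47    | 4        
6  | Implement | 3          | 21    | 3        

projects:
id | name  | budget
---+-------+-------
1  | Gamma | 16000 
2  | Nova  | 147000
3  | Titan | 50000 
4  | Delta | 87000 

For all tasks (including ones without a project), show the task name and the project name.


LEFT JOIN keeps every row from tasks (the left table); where project_id has no match in projects, the project columns become NULL. Walk through each task:
  - task 1 (Plan): project_id=2 -> matches Nova
  - task 2 (Design): project_id=4 -> matches Delta
  - task 3 (Refactor): project_id=NULL, no match -> kept with NULL
  - task 4 (Optimize): project_id=NULL, no match -> kept with NULL
  - task 5 (Audit): project_id=4 -> matches Delta
  - task 6 (Implement): project_id=3 -> matches Titan
All 6 rows appear; 2 have NULL project.

SQL:
SELECT a.name, b.name AS project
FROM tasks a
LEFT JOIN projects b ON a.project_id = b.id

Result:
name      | project
----------+--------
Plan      | Nova   
Design    | Delta  
Refactor  | NULL   
Optimize  | NULL   
Audit     | Delta  
Implement | Titan  


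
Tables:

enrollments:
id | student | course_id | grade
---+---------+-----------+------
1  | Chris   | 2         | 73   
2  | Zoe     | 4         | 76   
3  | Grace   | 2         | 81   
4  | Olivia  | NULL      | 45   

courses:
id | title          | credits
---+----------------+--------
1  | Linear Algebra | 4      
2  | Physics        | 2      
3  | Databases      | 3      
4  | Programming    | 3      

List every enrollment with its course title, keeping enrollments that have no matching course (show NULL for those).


LEFT JOIN keeps every row from enrollments (the left table); where course_id has no match in courses, the course columns become NULL. Walk through each enrollment:
  - enrollment 1 (Chris): course_id=2 -> matches Physics
  - enrollment 2 (Zoe): course_id=4 -> matches Programming
  - enrollment 3 (Grace): course_id=2 -> matches Physics
  - enrollment 4 (Olivia): course_id=NULL, no match -> kept with NULL
All 4 rows appear; 1 has NULL course.

SQL:
SELECT a.student, b.title AS course
FROM enrollments a
LEFT JOIN courses b ON a.course_id = b.id

Result:
student | course     
--------+------------
Chris   | Physics    
Zoe     | Programming
Grace   | Physics    
Olivia  | NULL       


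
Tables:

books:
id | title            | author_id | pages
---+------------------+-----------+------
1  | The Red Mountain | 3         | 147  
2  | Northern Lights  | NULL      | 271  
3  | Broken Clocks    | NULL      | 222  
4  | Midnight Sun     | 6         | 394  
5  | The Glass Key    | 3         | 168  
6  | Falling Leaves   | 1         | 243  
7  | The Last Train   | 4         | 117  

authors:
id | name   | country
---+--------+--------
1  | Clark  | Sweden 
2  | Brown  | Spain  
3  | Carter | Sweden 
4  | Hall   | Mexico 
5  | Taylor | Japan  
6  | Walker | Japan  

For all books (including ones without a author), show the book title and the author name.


LEFT JOIN keeps every row from books (the left table); where author_id has no match in authors, the author columns become NULL. Walk through each book:
  - book 1 (The Red Mountain): author_id=3 -> matches Carter
  - book 2 (Northern Lights): author_id=NULL, no match -> kept with NULL
  - book 3 (Broken Clocks): author_id=NULL, no match -> kept with NULL
  - book 4 (Midnight Sun): author_id=6 -> matches Walker
  - book 5 (The Glass Key): author_id=3 -> matches Carter
  - book 6 (Falling Leaves): author_id=1 -> matches Clark
  - book 7 (The Last Train): author_id=4 -> matches Hall
All 7 rows appear; 2 have NULL author.

SQL:
SELECT a.title, b.name AS author
FROM books a
LEFT JOIN authors b ON a.author_id = b.id

Result:
title            | author
-----------------+-------
The Red Mountain | Carter
Northern Lights  | NULL  
Broken Clocks    | NULL  
Midnight Sun     | Walker
The Glass Key    | Carter
Falling Leaves   | Clark 
The Last Train   | Hall  


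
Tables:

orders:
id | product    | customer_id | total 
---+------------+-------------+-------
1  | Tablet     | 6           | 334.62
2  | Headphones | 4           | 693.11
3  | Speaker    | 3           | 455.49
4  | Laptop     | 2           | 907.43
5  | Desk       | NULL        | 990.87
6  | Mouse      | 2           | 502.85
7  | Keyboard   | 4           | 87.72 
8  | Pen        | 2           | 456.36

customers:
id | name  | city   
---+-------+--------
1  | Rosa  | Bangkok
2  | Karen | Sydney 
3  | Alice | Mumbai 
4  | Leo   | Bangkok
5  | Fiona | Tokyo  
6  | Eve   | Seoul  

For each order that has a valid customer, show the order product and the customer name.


INNER JOIN keeps only orders rows whose customer_id matches an id in customers. Walk through each order:
  - order 1 (Tablet): customer_id=6 -> matches Eve
  - order 2 (Headphones): customer_id=4 -> matches Leo
  - order 3 (Speaker): customer_id=3 -> matches Alice
  - order 4 (Laptop): customer_id=2 -> matches Karen
  - order 5 (Desk): customer_id=NULL, no match -> dropped
  - order 6 (Mouse): customer_id=2 -> matches Karen
  - order 7 (Keyboard): customer_id=4 -> matches Leo
  - order 8 (Pen): customer_id=2 -> matches Karen
So 1 of 8 rows is dropped.

SQL:
SELECT a.product, b.name AS customer
FROM orders a
INNER JOIN customers b ON a.customer_id = b.id

Result:
product    | customer
-----------+---------
Tablet     | Eve     
Headphones | Leo     
Speaker    | Alice   
Laptop     | Karen   
Mouse      | Karen   
Keyboard   | Leo     
Pen        | Karen   


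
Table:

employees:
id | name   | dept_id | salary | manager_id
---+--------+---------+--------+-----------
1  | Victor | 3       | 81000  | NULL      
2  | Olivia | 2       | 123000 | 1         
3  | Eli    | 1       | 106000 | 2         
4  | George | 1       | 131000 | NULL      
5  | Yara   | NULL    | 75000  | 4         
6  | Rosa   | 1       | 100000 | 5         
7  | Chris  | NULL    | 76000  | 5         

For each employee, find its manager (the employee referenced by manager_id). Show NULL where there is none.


This is a self-join: employees is joined to a second copy of itself, matching each row's manager_id to another row's id. Use LEFT JOIN so rows with manager_id=NULL are kept.
  - employee 1 (Victor): manager_id=NULL -> NULL
  - employee 2 (Olivia): manager_id=1 -> Victor
  - employee 3 (Eli): manager_id=2 -> Olivia
  - employee 4 (George): manager_id=NULL -> NULL
  - employee 5 (Yara): manager_id=4 -> George
  - employee 6 (Rosa): manager_id=5 -> Yara
  - employee 7 (Chris): manager_id=5 -> Yara

SQL:
SELECT a.name AS item, b.name AS manager
FROM employees a
LEFT JOIN employees b ON a.manager_id = b.id

Result:
item   | manager
-------+--------
Victor | NULL   
Olivia | Victor 
Eli    | Olivia 
George | NULL   
Yara   | George 
Rosa   | Yara   
Chris  | Yara   


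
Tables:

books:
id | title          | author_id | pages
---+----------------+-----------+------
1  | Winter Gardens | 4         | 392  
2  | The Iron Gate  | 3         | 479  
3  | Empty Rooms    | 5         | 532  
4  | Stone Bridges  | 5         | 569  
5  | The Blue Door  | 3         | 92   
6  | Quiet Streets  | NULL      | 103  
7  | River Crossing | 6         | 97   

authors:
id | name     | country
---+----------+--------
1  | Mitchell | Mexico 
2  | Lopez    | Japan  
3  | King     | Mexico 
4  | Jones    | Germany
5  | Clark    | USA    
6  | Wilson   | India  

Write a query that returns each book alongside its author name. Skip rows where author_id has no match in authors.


INNER JOIN keeps only books rows whose author_id matches an id in authors. Walk through each book:
  - book 1 (Winter Gardens): author_id=4 -> matches Jones
  - book 2 (The Iron Gate): author_id=3 -> matches King
  - book 3 (Empty Rooms): author_id=5 -> matches Clark
  - book 4 (Stone Bridges): author_id=5 -> matches Clark
  - book 5 (The Blue Door): author_id=3 -> matches King
  - book 6 (Quiet Streets): author_id=NULL, no match -> dropped
  - book 7 (River Crossing): author_id=6 -> matches Wilson
So 1 of 7 rows is dropped.

SQL:
SELECT a.title, b.name AS author
FROM books a
INNER JOIN authors b ON a.author_id = b.id

Result:
title          | author
---------------+-------
Winter Gardens | Jones 
The Iron Gate  | King  
Empty Rooms    | Clark 
Stone Bridges  | Clark 
The Blue Door  | King  
River Crossing | Wilson


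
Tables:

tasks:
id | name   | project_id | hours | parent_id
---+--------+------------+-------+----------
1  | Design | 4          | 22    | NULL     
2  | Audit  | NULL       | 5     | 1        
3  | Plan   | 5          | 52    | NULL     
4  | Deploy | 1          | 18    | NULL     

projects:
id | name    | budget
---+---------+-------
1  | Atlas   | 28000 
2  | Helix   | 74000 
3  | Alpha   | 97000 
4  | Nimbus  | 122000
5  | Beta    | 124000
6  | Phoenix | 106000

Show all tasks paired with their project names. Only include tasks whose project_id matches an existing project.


INNER JOIN keeps only tasks rows whose project_id matches an id in projects. Walk through each task:
  - task 1 (Design): project_id=4 -> matches Nimbus
  - task 2 (Audit): project_id=NULL, no match -> dropped
  - task 3 (Plan): project_id=5 -> matches Beta
  - task 4 (Deploy): project_id=1 -> matches Atlas
So 1 of 4 rows is dropped.

SQL:
SELECT a.name, b.name AS project
FROM tasks a
INNER JOIN projects b ON a.project_id = b.id

Result:
name   | project
-------+--------
Design | Nimbus 
Plan   | Beta   
Deploy | Atlas  


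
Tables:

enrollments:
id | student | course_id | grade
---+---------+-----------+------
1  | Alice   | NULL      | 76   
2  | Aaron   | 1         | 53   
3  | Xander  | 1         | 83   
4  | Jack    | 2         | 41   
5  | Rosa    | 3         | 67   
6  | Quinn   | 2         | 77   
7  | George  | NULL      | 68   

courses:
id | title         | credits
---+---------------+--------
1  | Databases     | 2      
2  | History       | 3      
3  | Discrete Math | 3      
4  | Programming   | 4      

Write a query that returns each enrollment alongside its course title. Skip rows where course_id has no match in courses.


INNER JOIN keeps only enrollments rows whose course_id matches an id in courses. Walk through each enrollment:
  - enrollment 1 (Alice): course_id=NULL, no match -> dropped
  - enrollment 2 (Aaron): course_id=1 -> matches Databases
  - enrollment 3 (Xander): course_id=1 -> matches Databases
  - enrollment 4 (Jack): course_id=2 -> matches History
  - enrollment 5 (Rosa): course_id=3 -> matches Discrete Math
  - enrollment 6 (Quinn): course_id=2 -> matches History
  - enrollment 7 (George): course_id=NULL, no match -> dropped
So 2 of 7 rows are dropped.

SQL:
SELECT a.student, b.title AS course
FROM enrollments a
INNER JOIN courses b ON a.course_id = b.id

Result:
student | course       
--------+--------------
Aaron   | Databases    
Xander  | Databases    
Jack    | History      
Rosa    | Discrete Math
Quinn   | History      


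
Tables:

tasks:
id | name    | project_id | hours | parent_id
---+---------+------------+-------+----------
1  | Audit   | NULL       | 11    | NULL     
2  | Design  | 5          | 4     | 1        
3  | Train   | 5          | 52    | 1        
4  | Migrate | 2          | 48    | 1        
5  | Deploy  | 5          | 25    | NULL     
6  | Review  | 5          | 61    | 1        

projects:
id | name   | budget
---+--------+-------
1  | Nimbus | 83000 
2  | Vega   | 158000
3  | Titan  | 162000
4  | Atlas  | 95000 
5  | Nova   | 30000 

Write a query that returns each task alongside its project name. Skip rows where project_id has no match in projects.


INNER JOIN keeps only tasks rows whose project_id matches an id in projects. Walk through each task:
  - task 1 (Audit): project_id=NULL, no match -> dropped
  - task 2 (Design): project_id=5 -> matches Nova
  - task 3 (Train): project_id=5 -> matches Nova
  - task 4 (Migrate): project_id=2 -> matches Vega
  - task 5 (Deploy): project_id=5 -> matches Nova
  - task 6 (Review): project_id=5 -> matches Nova
So 1 of 6 rows is dropped.

SQL:
SELECT a.name, b.name AS project
FROM tasks a
INNER JOIN projects b ON a.project_id = b.id

Result:
name    | project
--------+--------
Design  | Nova   
Train   | Nova   
Migrate | Vega   
Deploy  | Nova   
Review  | Nova   


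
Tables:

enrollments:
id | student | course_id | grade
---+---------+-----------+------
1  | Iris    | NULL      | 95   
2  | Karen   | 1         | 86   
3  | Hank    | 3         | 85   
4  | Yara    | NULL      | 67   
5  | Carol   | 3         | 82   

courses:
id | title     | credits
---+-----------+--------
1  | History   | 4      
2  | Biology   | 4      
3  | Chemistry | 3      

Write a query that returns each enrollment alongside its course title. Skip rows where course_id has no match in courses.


INNER JOIN keeps only enrollments rows whose course_id matches an id in courses. Walk through each enrollment:
  - enrollment 1 (Iris): course_id=NULL, no match -> dropped
  - enrollment 2 (Karen): course_id=1 -> matches History
  - enrollment 3 (Hank): course_id=3 -> matches Chemistry
  - enrollment 4 (Yara): course_id=NULL, no match -> dropped
  - enrollment 5 (Carol): course_id=3 -> matches Chemistry
So 2 of 5 rows are dropped.

SQL:
SELECT a.student, b.title AS course
FROM enrollments a
INNER JOIN courses b ON a.course_id = b.id

Result:
student | course   
--------+----------
Karen   | History  
Hank    | Chemistry
Carol   | Chemistry


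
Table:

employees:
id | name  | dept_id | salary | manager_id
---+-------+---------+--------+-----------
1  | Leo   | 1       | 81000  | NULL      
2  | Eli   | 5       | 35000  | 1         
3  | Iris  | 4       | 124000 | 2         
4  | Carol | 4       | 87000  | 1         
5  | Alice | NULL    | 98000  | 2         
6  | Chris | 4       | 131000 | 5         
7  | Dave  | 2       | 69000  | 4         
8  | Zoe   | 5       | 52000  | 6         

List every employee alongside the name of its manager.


This is a self-join: employees is joined to a second copy of itself, matching each row's manager_id to another row's id. Use LEFT JOIN so rows with manager_id=NULL are kept.
  - employee 1 (Leo): manager_id=NULL -> NULL
  - employee 2 (Eli): manager_id=1 -> Leo
  - employee 3 (Iris): manager_id=2 -> Eli
  - employee 4 (Carol): manager_id=1 -> Leo
  - employee 5 (Alice): manager_id=2 -> Eli
  - employee 6 (Chris): manager_id=5 -> Alice
  - employee 7 (Dave): manager_id=4 -> Carol
  - employee 8 (Zoe): manager_id=6 -> Chris

SQL:
SELECT a.name AS item, b.name AS manager
FROM employees a
LEFT JOIN employees b ON a.manager_id = b.id

Result:
item  | manager
------+--------
Leo   | NULL   
Eli   | Leo    
Iris  | Eli    
Carol | Leo    
Alice | Eli    
Chris | Alice  
Dave  | Carol  
Zoe   | Chris  


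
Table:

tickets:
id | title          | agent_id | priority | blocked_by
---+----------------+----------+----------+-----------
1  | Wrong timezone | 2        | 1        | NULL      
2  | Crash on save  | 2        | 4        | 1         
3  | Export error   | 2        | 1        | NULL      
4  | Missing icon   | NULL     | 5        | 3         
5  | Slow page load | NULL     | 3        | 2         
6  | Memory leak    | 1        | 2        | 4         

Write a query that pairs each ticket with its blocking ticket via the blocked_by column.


This is a self-join: tickets is joined to a second copy of itself, matching each row's blocked_by to another row's id. Use LEFT JOIN so rows with blocked_by=NULL are kept.
  - ticket 1 (Wrong timezone): blocked_by=NULL -> NULL
  - ticket 2 (Crash on save): blocked_by=1 -> Wrong timezone
  - ticket 3 (Export error): blocked_by=NULL -> NULL
  - ticket 4 (Missing icon): blocked_by=3 -> Export error
  - ticket 5 (Slow page load): blocked_by=2 -> Crash on save
  - ticket 6 (Memory leak): blocked_by=4 -> Missing icon

SQL:
SELECT a.title AS item, b.title AS blocked_by
FROM tickets a
LEFT JOIN tickets b ON a.blocked_by = b.id

Result:
item           | blocked_by    
---------------+---------------
Wrong timezone | NULL          
Crash on save  | Wrong timezone
Export error   | NULL          
Missing icon   | Export error  
Slow page load | Crash on save 
Memory leak    | Missing icon  


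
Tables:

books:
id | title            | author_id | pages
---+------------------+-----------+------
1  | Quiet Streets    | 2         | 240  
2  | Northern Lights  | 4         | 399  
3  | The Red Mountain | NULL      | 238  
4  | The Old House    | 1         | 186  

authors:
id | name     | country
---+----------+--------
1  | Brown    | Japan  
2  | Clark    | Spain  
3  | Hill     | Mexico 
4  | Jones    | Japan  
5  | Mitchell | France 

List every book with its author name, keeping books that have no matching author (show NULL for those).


LEFT JOIN keeps every row from books (the left table); where author_id has no match in authors, the author columns become NULL. Walk through each book:
  - book 1 (Quiet Streets): author_id=2 -> matches Clark
  - book 2 (Northern Lights): author_id=4 -> matches Jones
  - book 3 (The Red Mountain): author_id=NULL, no match -> kept with NULL
  - book 4 (The Old House): author_id=1 -> matches Brown
All 4 rows appear; 1 has NULL author.

SQL:
SELECT a.title, b.name AS author
FROM books a
LEFT JOIN authors b ON a.author_id = b.id

Result:
title            | author
-----------------+-------
Quiet Streets    | Clark 
Northern Lights  | Jones 
The Red Mountain | NULL  
The Old House    | Brown 


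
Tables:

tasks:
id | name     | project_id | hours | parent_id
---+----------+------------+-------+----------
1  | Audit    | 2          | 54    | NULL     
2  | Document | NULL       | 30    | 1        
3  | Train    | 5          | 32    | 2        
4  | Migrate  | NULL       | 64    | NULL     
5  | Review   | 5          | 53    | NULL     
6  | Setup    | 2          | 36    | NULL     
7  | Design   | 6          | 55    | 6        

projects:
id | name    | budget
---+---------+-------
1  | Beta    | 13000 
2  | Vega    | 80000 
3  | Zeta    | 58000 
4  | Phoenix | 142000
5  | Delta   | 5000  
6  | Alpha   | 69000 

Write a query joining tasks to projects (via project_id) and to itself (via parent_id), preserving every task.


Two LEFT JOINs from the same base table tasks: one to projects via project_id, one to tasks itself via parent_id. Both are LEFT so every task is preserved.
Match against projects:
  - task 1 (Audit): project_id=2 -> matches Vega
  - task 2 (Document): project_id=NULL, no match -> kept with NULL
  - task 3 (Train): project_id=5 -> matches Delta
  - task 4 (Migrate): project_id=NULL, no match -> kept with NULL
  - task 5 (Review): project_id=5 -> matches Delta
  - task 6 (Setup): project_id=2 -> matches Vega
  - task 7 (Design): project_id=6 -> matches Alpha
Match against tasks (self):
  - task 1 (Audit): parent_id=NULL -> NULL
  - task 2 (Document): parent_id=1 -> Audit
  - task 3 (Train): parent_id=2 -> Document
  - task 4 (Migrate): parent_id=NULL -> NULL
  - task 5 (Review): parent_id=NULL -> NULL
  - task 6 (Setup): parent_id=NULL -> NULL
  - task 7 (Design): parent_id=6 -> Setup

SQL:
SELECT a.name, b.name AS project, c.name AS parent
FROM tasks a
LEFT JOIN projects b ON a.project_id = b.id
LEFT JOIN tasks c ON a.parent_id = c.id

Result:
name     | project | parent  
---------+---------+---------
Audit    | Vega    | NULL    
Document | NULL    | Audit   
Train    | Delta   | Document
Migrate  | NULL    | NULL    
Review   | Delta   | NULL    
Setup    | Vega    | NULL    
Design   | Alpha   | Setup   


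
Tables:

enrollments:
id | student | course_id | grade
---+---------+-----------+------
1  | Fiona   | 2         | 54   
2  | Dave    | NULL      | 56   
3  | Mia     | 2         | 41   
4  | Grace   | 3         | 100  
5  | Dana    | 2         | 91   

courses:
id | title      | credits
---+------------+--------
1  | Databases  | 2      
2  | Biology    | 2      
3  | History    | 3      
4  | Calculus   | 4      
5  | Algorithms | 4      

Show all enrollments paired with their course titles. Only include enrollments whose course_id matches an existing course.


INNER JOIN keeps only enrollments rows whose course_id matches an id in courses. Walk through each enrollment:
  - enrollment 1 (Fiona): course_id=2 -> matches Biology
  - enrollment 2 (Dave): course_id=NULL, no match -> dropped
  - enrollment 3 (Mia): course_id=2 -> matches Biology
  - enrollment 4 (Grace): course_id=3 -> matches History
  - enrollment 5 (Dana): course_id=2 -> matches Biology
So 1 of 5 rows is dropped.

SQL:
SELECT a.student, b.title AS course
FROM enrollments a
INNER JOIN courses b ON a.course_id = b.id

Result:
student | course 
--------+--------
Fiona   | Biology
Mia     | Biology
Grace   | History
Dana    | Biology


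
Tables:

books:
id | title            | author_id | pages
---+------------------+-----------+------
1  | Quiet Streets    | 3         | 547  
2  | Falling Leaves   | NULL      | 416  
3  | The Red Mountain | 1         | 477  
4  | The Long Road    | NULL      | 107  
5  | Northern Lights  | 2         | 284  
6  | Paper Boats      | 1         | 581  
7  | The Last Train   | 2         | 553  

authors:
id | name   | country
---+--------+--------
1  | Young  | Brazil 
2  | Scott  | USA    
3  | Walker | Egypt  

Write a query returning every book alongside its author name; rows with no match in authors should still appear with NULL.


LEFT JOIN keeps every row from books (the left table); where author_id has no match in authors, the author columns become NULL. Walk through each book:
  - book 1 (Quiet Streets): author_id=3 -> matches Walker
  - book 2 (Falling Leaves): author_id=NULL, no match -> kept with NULL
  - book 3 (The Red Mountain): author_id=1 -> matches Young
  - book 4 (The Long Road): author_id=NULL, no match -> kept with NULL
  - book 5 (Northern Lights): author_id=2 -> matches Scott
  - book 6 (Paper Boats): author_id=1 -> matches Young
  - book 7 (The Last Train): author_id=2 -> matches Scott
All 7 rows appear; 2 have NULL author.

SQL:
SELECT a.title, b.name AS author
FROM books a
LEFT JOIN authors b ON a.author_id = b.id

Result:
title            | author
-----------------+-------
Quiet Streets    | Walker
Falling Leaves   | NULL  
The Red Mountain | Young 
The Long Road    | NULL  
Northern Lights  | Scott 
Paper Boats      | Young 
The Last Train   | Scott 


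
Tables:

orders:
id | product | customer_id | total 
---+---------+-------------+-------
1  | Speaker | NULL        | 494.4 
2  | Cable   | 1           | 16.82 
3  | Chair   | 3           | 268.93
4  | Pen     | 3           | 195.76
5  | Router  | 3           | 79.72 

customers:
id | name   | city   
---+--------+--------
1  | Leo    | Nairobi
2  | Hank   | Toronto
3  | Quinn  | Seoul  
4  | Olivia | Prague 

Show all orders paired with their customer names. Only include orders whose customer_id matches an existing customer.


INNER JOIN keeps only orders rows whose customer_id matches an id in customers. Walk through each order:
  - order 1 (Speaker): customer_id=NULL, no match -> dropped
  - order 2 (Cable): customer_id=1 -> matches Leo
  - order 3 (Chair): customer_id=3 -> matches Quinn
  - order 4 (Pen): customer_id=3 -> matches Quinn
  - order 5 (Router): customer_id=3 -> matches Quinn
So 1 of 5 rows is dropped.

SQL:
SELECT a.product, b.name AS customer
FROM orders a
INNER JOIN customers b ON a.customer_id = b.id

Result:
product | customer
--------+---------
Cable   | Leo     
Chair   | Quinn   
Pen     | Quinn   
Router  | Quinn   


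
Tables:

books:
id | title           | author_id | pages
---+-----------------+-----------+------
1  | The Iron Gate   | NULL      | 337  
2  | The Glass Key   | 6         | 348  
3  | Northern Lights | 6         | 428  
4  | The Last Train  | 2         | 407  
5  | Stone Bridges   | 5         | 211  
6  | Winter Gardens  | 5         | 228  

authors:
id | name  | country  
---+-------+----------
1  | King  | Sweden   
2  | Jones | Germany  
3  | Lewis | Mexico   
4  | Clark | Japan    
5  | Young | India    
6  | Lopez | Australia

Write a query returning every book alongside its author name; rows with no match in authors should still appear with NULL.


LEFT JOIN keeps every row from books (the left table); where author_id has no match in authors, the author columns become NULL. Walk through each book:
  - book 1 (The Iron Gate): author_id=NULL, no match -> kept with NULL
  - book 2 (The Glass Key): author_id=6 -> matches Lopez
  - book 3 (Northern Lights): author_id=6 -> matches Lopez
  - book 4 (The Last Train): author_id=2 -> matches Jones
  - book 5 (Stone Bridges): author_id=5 -> matches Young
  - book 6 (Winter Gardens): author_id=5 -> matches Young
All 6 rows appear; 1 has NULL author.

SQL:
SELECT a.title, b.name AS author
FROM books a
LEFT JOIN authors b ON a.author_id = b.id

Result:
title           | author
----------------+-------
The Iron Gate   | NULL  
The Glass Key   | Lopez 
Northern Lights | Lopez 
The Last Train  | Jones 
Stone Bridges   | Young 
Winter Gardens  | Young 


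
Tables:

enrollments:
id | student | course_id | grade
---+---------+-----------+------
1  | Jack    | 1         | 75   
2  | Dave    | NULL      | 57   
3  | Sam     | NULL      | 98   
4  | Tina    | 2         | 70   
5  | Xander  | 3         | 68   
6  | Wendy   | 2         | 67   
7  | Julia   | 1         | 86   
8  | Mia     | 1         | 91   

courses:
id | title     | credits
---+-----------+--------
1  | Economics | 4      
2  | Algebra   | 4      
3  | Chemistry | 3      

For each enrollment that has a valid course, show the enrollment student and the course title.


INNER JOIN keeps only enrollments rows whose course_id matches an id in courses. Walk through each enrollment:
  - enrollment 1 (Jack): course_id=1 -> matches Economics
  - enrollment 2 (Dave): course_id=NULL, no match -> dropped
  - enrollment 3 (Sam): course_id=NULL, no match -> dropped
  - enrollment 4 (Tina): course_id=2 -> matches Algebra
  - enrollment 5 (Xander): course_id=3 -> matches Chemistry
  - enrollment 6 (Wendy): course_id=2 -> matches Algebra
  - enrollment 7 (Julia): course_id=1 -> matches Economics
  - enrollment 8 (Mia): course_id=1 -> matches Economics
So 2 of 8 rows are dropped.

SQL:
SELECT a.student, b.title AS course
FROM enrollments a
INNER JOIN courses b ON a.course_id = b.id

Result:
student | course   
--------+----------
Jack    | Economics
Tina    | Algebra  
Xander  | Chemistry
Wendy   | Algebra  
Julia   | Economics
Mia     | Economics


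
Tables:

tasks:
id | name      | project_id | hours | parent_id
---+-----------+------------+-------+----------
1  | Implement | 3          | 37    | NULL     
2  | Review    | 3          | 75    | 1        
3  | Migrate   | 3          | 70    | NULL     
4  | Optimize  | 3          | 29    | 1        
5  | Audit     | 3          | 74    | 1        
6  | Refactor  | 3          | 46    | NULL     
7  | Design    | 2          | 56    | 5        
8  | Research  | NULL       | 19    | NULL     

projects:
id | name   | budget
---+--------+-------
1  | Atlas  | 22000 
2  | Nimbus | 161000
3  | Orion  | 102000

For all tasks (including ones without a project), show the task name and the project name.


LEFT JOIN keeps every row from tasks (the left table); where project_id has no match in projects, the project columns become NULL. Walk through each task:
  - task 1 (Implement): project_id=3 -> matches Orion
  - task 2 (Review): project_id=3 -> matches Orion
  - task 3 (Migrate): project_id=3 -> matches Orion
  - task 4 (Optimize): project_id=3 -> matches Orion
  - task 5 (Audit): project_id=3 -> matches Orion
  - task 6 (Refactor): project_id=3 -> matches Orion
  - task 7 (Design): project_id=2 -> matches Nimbus
  - task 8 (Research): project_id=NULL, no match -> kept with NULL
All 8 rows appear; 1 has NULL project.

SQL:
SELECT a.name, b.name AS project
FROM tasks a
LEFT JOIN projects b ON a.project_id = b.id

Result:
name      | project
----------+--------
Implement | Orion  
Review    | Orion  
Migrate   | Orion  
Optimize  | Orion  
Audit     | Orion  
Refactor  | Orion  
Design    | Nimbus 
Research  | NULL   


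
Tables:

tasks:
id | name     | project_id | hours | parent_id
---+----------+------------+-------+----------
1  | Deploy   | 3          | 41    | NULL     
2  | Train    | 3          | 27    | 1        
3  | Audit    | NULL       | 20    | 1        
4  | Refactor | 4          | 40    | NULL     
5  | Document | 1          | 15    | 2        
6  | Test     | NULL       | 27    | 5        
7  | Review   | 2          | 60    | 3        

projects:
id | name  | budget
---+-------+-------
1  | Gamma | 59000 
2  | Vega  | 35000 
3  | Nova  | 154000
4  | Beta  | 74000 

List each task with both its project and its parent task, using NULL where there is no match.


Two LEFT JOINs from the same base table tasks: one to projects via project_id, one to tasks itself via parent_id. Both are LEFT so every task is preserved.
Match against projects:
  - task 1 (Deploy): project_id=3 -> matches Nova
  - task 2 (Train): project_id=3 -> matches Nova
  - task 3 (Audit): project_id=NULL, no match -> kept with NULL
  - task 4 (Refactor): project_id=4 -> matches Beta
  - task 5 (Document): project_id=1 -> matches Gamma
  - task 6 (Test): project_id=NULL, no match -> kept with NULL
  - task 7 (Review): project_id=2 -> matches Vega
Match against tasks (self):
  - task 1 (Deploy): parent_id=NULL -> NULL
  - task 2 (Train): parent_id=1 -> Deploy
  - task 3 (Audit): parent_id=1 -> Deploy
  - task 4 (Refactor): parent_id=NULL -> NULL
  - task 5 (Document): parent_id=2 -> Train
  - task 6 (Test): parent_id=5 -> Document
  - task 7 (Review): parent_id=3 -> Audit

SQL:
SELECT a.name, b.name AS project, c.name AS parent
FROM tasks a
LEFT JOIN projects b ON a.project_id = b.id
LEFT JOIN tasks c ON a.parent_id = c.id

Result:
name     | project | parent  
---------+---------+---------
Deploy   | Nova    | NULL    
Train    | Nova    | Deploy  
Audit    | NULL    | Deploy  
Refactor | Beta    | NULL    
Document | Gamma   | Train   
Test     | NULL    | Document
Review   | Vega    | Audit   


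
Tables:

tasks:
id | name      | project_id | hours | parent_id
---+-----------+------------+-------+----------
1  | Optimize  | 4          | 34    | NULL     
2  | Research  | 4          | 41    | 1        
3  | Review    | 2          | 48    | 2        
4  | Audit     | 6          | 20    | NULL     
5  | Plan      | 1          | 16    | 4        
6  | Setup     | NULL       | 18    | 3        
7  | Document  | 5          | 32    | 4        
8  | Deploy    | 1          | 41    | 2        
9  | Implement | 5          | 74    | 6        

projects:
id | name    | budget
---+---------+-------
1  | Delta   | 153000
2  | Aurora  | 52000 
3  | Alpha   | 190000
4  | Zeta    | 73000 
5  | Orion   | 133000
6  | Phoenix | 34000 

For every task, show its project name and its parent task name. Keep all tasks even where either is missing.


Two LEFT JOINs from the same base table tasks: one to projects via project_id, one to tasks itself via parent_id. Both are LEFT so every task is preserved.
Match against projects:
  - task 1 (Optimize): project_id=4 -> matches Zeta
  - task 2 (Research): project_id=4 -> matches Zeta
  - task 3 (Review): project_id=2 -> matches Aurora
  - task 4 (Audit): project_id=6 -> matches Phoenix
  - task 5 (Plan): project_id=1 -> matches Delta
  - task 6 (Setup): project_id=NULL, no match -> kept with NULL
  - task 7 (Document): project_id=5 -> matches Orion
  - task 8 (Deploy): project_id=1 -> matches Delta
  - task 9 (Implement): project_id=5 -> matches Orion
Match against tasks (self):
  - task 1 (Optimize): parent_id=NULL -> NULL
  - task 2 (Research): parent_id=1 -> Optimize
  - task 3 (Review): parent_id=2 -> Research
  - task 4 (Audit): parent_id=NULL -> NULL
  - task 5 (Plan): parent_id=4 -> Audit
  - task 6 (Setup): parent_id=3 -> Review
  - task 7 (Document): parent_id=4 -> Audit
  - task 8 (Deploy): parent_id=2 -> Research
  - task 9 (Implement): parent_id=6 -> Setup

SQL:
SELECT a.name, b.name AS project, c.name AS parent
FROM tasks a
LEFT JOIN projects b ON a.project_id = b.id
LEFT JOIN tasks c ON a.parent_id = c.id

Result:
name      | project | parent  
----------+---------+---------
Optimize  | Zeta    | NULL    
Research  | Zeta    | Optimize
Review    | Aurora  | Research
Audit     | Phoenix | NULL    
Plan      | Delta   | Audit   
Setup     | NULL    | Review  
Document  | Orion   | Audit   
Deploy    | Delta   | Research
Implement | Orion   | Setup   


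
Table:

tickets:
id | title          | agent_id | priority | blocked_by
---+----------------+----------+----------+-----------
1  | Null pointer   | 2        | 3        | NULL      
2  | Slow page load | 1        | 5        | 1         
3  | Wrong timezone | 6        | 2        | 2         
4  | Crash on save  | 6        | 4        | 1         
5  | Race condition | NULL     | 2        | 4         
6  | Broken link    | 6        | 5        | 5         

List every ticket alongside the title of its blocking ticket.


This is a self-join: tickets is joined to a second copy of itself, matching each row's blocked_by to another row's id. Use LEFT JOIN so rows with blocked_by=NULL are kept.
  - ticket 1 (Null pointer): blocked_by=NULL -> NULL
  - ticket 2 (Slow page load): blocked_by=1 -> Null pointer
  - ticket 3 (Wrong timezone): blocked_by=2 -> Slow page load
  - ticket 4 (Crash on save): blocked_by=1 -> Null pointer
  - ticket 5 (Race condition): blocked_by=4 -> Crash on save
  - ticket 6 (Broken link): blocked_by=5 -> Race condition

SQL:
SELECT a.title AS item, b.title AS blocked_by
FROM tickets a
LEFT JOIN tickets b ON a.blocked_by = b.id

Result:
item           | blocked_by    
---------------+---------------
Null pointer   | NULL          
Slow page load | Null pointer  
Wrong timezone | Slow page load
Crash on save  | Null pointer  
Race condition | Crash on save 
Broken link    | Race condition


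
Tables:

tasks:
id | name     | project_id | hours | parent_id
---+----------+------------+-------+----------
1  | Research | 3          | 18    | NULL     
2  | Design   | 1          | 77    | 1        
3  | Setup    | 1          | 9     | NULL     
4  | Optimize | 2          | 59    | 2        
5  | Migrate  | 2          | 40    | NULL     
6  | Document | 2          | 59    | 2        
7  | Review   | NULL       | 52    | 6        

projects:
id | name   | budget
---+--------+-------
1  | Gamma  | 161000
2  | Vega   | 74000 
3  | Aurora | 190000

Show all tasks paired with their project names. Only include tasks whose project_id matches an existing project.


INNER JOIN keeps only tasks rows whose project_id matches an id in projects. Walk through each task:
  - task 1 (Research): project_id=3 -> matches Aurora
  - task 2 (Design): project_id=1 -> matches Gamma
  - task 3 (Setup): project_id=1 -> matches Gamma
  - task 4 (Optimize): project_id=2 -> matches Vega
  - task 5 (Migrate): project_id=2 -> matches Vega
  - task 6 (Document): project_id=2 -> matches Vega
  - task 7 (Review): project_id=NULL, no match -> dropped
So 1 of 7 rows is dropped.

SQL:
SELECT a.name, b.name AS project
FROM tasks a
INNER JOIN projects b ON a.project_id = b.id

Result:
name     | project
---------+--------
Research | Aurora 
Design   | Gamma  
Setup    | Gamma  
Optimize | Vega   
Migrate  | Vega   
Document | Vega   


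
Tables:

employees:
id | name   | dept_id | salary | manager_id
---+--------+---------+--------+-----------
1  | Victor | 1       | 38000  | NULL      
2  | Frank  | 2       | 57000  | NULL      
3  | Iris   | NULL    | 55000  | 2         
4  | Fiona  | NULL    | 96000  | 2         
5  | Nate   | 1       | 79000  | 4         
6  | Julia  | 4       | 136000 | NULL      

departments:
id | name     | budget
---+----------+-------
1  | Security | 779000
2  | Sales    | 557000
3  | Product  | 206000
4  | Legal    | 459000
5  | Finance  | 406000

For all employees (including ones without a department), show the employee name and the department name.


LEFT JOIN keeps every row from employees (the left table); where dept_id has no match in departments, the department columns become NULL. Walk through each employee:
  - employee 1 (Victor): dept_id=1 -> matches Security
  - employee 2 (Frank): dept_id=2 -> matches Sales
  - employee 3 (Iris): dept_id=NULL, no match -> kept with NULL
  - employee 4 (Fiona): dept_id=NULL, no match -> kept with NULL
  - employee 5 (Nate): dept_id=1 -> matches Security
  - employee 6 (Julia): dept_id=4 -> matches Legal
All 6 rows appear; 2 have NULL department.

SQL:
SELECT a.name, b.name AS department
FROM employees a
LEFT JOIN departments b ON a.dept_id = b.id

Result:
name   | department
-------+-----------
Victor | Security  
Frank  | Sales     
Iris   | NULL      
Fiona  | NULL      
Nate   | Security  
Julia  | Legal     


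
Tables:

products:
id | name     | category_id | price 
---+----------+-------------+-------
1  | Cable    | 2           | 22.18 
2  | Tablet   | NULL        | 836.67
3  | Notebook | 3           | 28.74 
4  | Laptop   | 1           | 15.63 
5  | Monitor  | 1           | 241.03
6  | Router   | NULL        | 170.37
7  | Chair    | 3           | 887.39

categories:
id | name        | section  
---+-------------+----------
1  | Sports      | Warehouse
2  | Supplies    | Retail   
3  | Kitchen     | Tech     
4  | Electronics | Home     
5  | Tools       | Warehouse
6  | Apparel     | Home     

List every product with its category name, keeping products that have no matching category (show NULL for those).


LEFT JOIN keeps every row from products (the left table); where category_id has no match in categories, the category columns become NULL. Walk through each product:
  - product 1 (Cable): category_id=2 -> matches Supplies
  - product 2 (Tablet): category_id=NULL, no match -> kept with NULL
  - product 3 (Notebook): category_id=3 -> matches Kitchen
  - product 4 (Laptop): category_id=1 -> matches Sports
  - product 5 (Monitor): category_id=1 -> matches Sports
  - product 6 (Router): category_id=NULL, no match -> kept with NULL
  - product 7 (Chair): category_id=3 -> matches Kitchen
All 7 rows appear; 2 have NULL category.

SQL:
SELECT a.name, b.name AS category
FROM products a
LEFT JOIN categories b ON a.category_id = b.id

Result:
name     | category
---------+---------
Cable    | Supplies
Tablet   | NULL    
Notebook | Kitchen 
Laptop   | Sports  
Monitor  | Sports  
Router   | NULL    
Chair    | Kitchen 


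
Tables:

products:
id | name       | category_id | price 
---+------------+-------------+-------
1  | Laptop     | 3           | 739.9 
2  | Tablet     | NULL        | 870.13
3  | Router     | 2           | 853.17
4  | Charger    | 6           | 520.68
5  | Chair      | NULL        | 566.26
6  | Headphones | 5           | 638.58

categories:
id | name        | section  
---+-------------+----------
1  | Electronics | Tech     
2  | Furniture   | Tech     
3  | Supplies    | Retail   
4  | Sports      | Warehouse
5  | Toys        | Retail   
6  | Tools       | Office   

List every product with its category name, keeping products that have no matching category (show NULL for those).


LEFT JOIN keeps every row from products (the left table); where category_id has no match in categories, the category columns become NULL. Walk through each product:
  - product 1 (Laptop): category_id=3 -> matches Supplies
  - product 2 (Tablet): category_id=NULL, no match -> kept with NULL
  - product 3 (Router): category_id=2 -> matches Furniture
  - product 4 (Charger): category_id=6 -> matches Tools
  - product 5 (Chair): category_id=NULL, no match -> kept with NULL
  - product 6 (Headphones): category_id=5 -> matches Toys
All 6 rows appear; 2 have NULL category.

SQL:
SELECT a.name, b.name AS category
FROM products a
LEFT JOIN categories b ON a.category_id = b.id

Result:
name       | category 
-----------+----------
Laptop     | Supplies 
Tablet     | NULL     
Router     | Furniture
Charger    | Tools    
Chair      | NULL     
Headphones | Toys     
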